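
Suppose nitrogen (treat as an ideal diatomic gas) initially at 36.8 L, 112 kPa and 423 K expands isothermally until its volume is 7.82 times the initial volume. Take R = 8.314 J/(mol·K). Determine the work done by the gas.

n = P₁V₁/(RT₁) = 112×36.8/(8.314×423) = 1.17 mol.
Isothermal: T stays 423 K; PV = const ⇒ V₂ = 288 L, P₂ = 14.3 kPa.
W = nRT ln(V₂/V₁) = 1.17×8.314×423×ln(7.82) = 8480 J.

8480 J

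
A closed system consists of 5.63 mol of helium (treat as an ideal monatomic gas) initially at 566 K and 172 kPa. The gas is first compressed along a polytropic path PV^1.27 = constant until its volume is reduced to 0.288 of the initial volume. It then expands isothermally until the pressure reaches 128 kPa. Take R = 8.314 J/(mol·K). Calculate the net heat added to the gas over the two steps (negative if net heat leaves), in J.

46200 J

V₁ = nRT₁/P₁ = 5.63×8.314×566/172 = 154 L.
Step 1 — Polytropic n=1.27: T₂ = T₁(V₁/V₂)^(n−1) = 566×(3.47)^0.27 = 792 K; P₂ = P₁(V₁/V₂)^n = 836 kPa.
W = (P₁V₁−P₂V₂)/(n−1) = (172×154−836×44.4)/0.27 = -39200 J.
ΔU = nCvΔT = 5.63×12.5×(792−566) = 15900 J.
Q = ΔU + W = -23300 J.
State after step 1: P = 836 kPa, V = 44.4 L, T = 792 K.
Step 2 — Isothermal: T stays 792 K; PV = const ⇒ V₂ = 290 L, P₂ = 128 kPa.
ΔU = 0 (ideal gas, T constant).
W = nRT ln(V₂/V₁) = 5.63×8.314×792×ln(6.53) = 69600 J.
Q = ΔU + W = 69600 J.
Net over both steps: W = 30400 J, Q = 46200 J, ΔU = 15900 J.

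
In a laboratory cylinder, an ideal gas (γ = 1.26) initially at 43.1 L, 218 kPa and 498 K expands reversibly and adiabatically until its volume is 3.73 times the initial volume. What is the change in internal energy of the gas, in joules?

n = P₁V₁/(RT₁) = 218×43.1/(8.314×498) = 2.27 mol.
Adiabatic: TV^(γ−1) = const ⇒ T₂ = 498×(0.268)^0.260 = 354 K; PV^γ = const ⇒ P₂ = 41.5 kPa.
For an ideal gas ΔU = nCvΔT with Cv = R/(γ−1) = 32.0 J/(mol·K).
ΔU = 2.27×32.0×(354−498) = -10500 J.

-10500 J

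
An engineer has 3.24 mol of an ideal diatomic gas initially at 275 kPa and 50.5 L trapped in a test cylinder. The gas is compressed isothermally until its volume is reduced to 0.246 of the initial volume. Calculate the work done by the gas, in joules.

T₁ = P₁V₁/(nR) = 275×50.5/(3.24×8.314) = 516 K.
Isothermal: T stays 516 K; PV = const ⇒ V₂ = 12.4 L, P₂ = 1120 kPa.
W = nRT ln(V₂/V₁) = 3.24×8.314×516×ln(0.246) = -19500 J.

-19500 J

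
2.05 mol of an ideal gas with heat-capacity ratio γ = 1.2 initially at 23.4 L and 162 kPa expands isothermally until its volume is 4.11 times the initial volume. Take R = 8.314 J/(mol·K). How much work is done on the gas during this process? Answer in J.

-5360 J

T₁ = P₁V₁/(nR) = 162×23.4/(2.05×8.314) = 222 K.
Isothermal: T stays 222 K; PV = const ⇒ V₂ = 96.2 L, P₂ = 39.4 kPa.
W = nRT ln(V₂/V₁) = 2.05×8.314×222×ln(4.11) = 5360 J.
Work done on the gas = −W_by = -5360 J.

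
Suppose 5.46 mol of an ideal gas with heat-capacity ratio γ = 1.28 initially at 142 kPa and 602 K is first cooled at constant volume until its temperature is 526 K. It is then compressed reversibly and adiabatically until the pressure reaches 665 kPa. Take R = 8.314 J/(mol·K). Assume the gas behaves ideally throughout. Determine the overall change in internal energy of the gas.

25500 J

V₁ = nRT₁/P₁ = 5.46×8.314×602/142 = 192 L.
Step 1 — Isochoric: V stays 192 L; P/T = const ⇒ T₂ = 526 K, P₂ = 124 kPa.
W = 0 (no volume change).
ΔU = nCvΔT = 5.46×29.7×(526−602) = -12300 J.
Q = ΔU = -12300 J.
State after step 1: P = 124 kPa, V = 192 L, T = 526 K.
Step 2 — Adiabatic: T₂/T₁ = (P₂/P₁)^((γ−1)/γ) ⇒ T₂ = 526×(5.36)^0.219 = 759 K; V₂ = 51.8 L.
ΔU = nCvΔT = 5.46×29.7×(759−526) = 37800 J.
Q = 0 for an adiabatic process, so W = −ΔU = -37800 J.
Net over both steps: W = -37800 J, Q = -12300 J, ΔU = 25500 J.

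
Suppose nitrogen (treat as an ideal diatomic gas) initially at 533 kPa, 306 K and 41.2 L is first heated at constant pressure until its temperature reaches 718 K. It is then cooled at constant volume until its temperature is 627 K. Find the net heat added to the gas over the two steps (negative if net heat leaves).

n = P₁V₁/(RT₁) = 533×41.2/(8.314×306) = 8.63 mol.
Step 1 — Isobaric: P stays 533 kPa; V/T = const ⇒ T₂ = 718 K, V₂ = 96.7 L.
W = PΔV = 533×(96.7−41.2) kPa·L = 29600 J.
ΔU = nCvΔT = 8.63×20.8×(718−306) = 73900 J.
Q = ΔU + W = nCpΔT = 103000 J.
State after step 1: P = 533 kPa, V = 96.7 L, T = 718 K.
Step 2 — Isochoric: V stays 96.7 L; P/T = const ⇒ T₂ = 627 K, P₂ = 465 kPa.
W = 0 (no volume change).
ΔU = nCvΔT = 8.63×20.8×(627−718) = -16300 J.
Q = ΔU = -16300 J.
Net over both steps: W = 29600 J, Q = 87200 J, ΔU = 57600 J.

87200 J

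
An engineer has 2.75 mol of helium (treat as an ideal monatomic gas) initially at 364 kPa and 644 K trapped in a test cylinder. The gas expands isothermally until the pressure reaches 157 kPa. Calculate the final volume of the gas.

93.8 L

V₁ = nRT₁/P₁ = 2.75×8.314×644/364 = 40.5 L.
Isothermal: T stays 644 K; PV = const ⇒ V₂ = 93.8 L, P₂ = 157 kPa.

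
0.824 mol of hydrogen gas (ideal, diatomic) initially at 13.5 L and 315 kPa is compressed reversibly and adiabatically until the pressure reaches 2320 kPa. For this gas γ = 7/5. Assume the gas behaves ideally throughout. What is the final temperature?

1100 K

T₁ = P₁V₁/(nR) = 315×13.5/(0.824×8.314) = 621 K.
Adiabatic: T₂/T₁ = (P₂/P₁)^((γ−1)/γ) ⇒ T₂ = 621×(7.37)^0.286 = 1100 K; V₂ = 3.24 L.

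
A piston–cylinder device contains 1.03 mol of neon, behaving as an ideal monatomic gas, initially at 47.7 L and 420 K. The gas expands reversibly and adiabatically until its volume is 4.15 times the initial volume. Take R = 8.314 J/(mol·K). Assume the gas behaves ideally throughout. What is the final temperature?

163 K

P₁ = nRT₁/V₁ = 1.03×8.314×420/47.7 = 75.4 kPa.
Adiabatic: TV^(γ−1) = const ⇒ T₂ = 420×(0.241)^0.667 = 163 K; PV^γ = const ⇒ P₂ = 7.04 kPa.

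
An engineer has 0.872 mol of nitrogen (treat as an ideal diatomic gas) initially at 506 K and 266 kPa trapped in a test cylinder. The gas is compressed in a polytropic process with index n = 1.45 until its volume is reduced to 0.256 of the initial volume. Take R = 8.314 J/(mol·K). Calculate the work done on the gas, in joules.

6900 J

V₁ = nRT₁/P₁ = 0.872×8.314×506/266 = 13.8 L.
Polytropic n=1.45: T₂ = T₁(V₁/V₂)^(n−1) = 506×(3.91)^0.45 = 934 K; P₂ = P₁(V₁/V₂)^n = 1920 kPa.
W = (P₁V₁−P₂V₂)/(n−1) = (266×13.8−1920×3.53)/0.45 = -6900 J.
Work done on the gas = −W_by = 6900 J.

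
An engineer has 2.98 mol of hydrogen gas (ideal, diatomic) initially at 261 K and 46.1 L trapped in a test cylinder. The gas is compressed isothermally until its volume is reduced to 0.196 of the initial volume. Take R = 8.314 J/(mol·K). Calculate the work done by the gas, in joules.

-10500 J

P₁ = nRT₁/V₁ = 2.98×8.314×261/46.1 = 140 kPa.
Isothermal: T stays 261 K; PV = const ⇒ V₂ = 9.04 L, P₂ = 716 kPa.
W = nRT ln(V₂/V₁) = 2.98×8.314×261×ln(0.196) = -10500 J.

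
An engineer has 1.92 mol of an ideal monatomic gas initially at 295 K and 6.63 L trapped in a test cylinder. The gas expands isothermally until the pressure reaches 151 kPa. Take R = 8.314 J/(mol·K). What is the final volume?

31.2 L

P₁ = nRT₁/V₁ = 1.92×8.314×295/6.63 = 710 kPa.
Isothermal: T stays 295 K; PV = const ⇒ V₂ = 31.2 L, P₂ = 151 kPa.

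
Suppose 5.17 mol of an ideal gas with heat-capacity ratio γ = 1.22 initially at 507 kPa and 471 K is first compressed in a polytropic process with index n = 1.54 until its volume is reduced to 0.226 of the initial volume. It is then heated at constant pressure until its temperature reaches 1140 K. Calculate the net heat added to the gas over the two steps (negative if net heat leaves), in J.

88300 J

V₁ = nRT₁/P₁ = 5.17×8.314×471/507 = 39.9 L.
Step 1 — Polytropic n=1.54: T₂ = T₁(V₁/V₂)^(n−1) = 471×(4.42)^0.54 = 1050 K; P₂ = P₁(V₁/V₂)^n = 5010 kPa.
W = (P₁V₁−P₂V₂)/(n−1) = (507×39.9−5010×9.02)/0.54 = -46200 J.
ΔU = nCvΔT = 5.17×37.8×(1050−471) = 113000 J.
Q = ΔU + W = 67200 J.
State after step 1: P = 5010 kPa, V = 9.02 L, T = 1050 K.
Step 2 — Isobaric: P stays 5010 kPa; V/T = const ⇒ T₂ = 1140 K, V₂ = 9.78 L.
W = PΔV = 5010×(9.78−9.02) kPa·L = 3800 J.
ΔU = nCvΔT = 5.17×37.8×(1140−1050) = 17300 J.
Q = ΔU + W = nCpΔT = 21100 J.
Net over both steps: W = -42400 J, Q = 88300 J, ΔU = 131000 J.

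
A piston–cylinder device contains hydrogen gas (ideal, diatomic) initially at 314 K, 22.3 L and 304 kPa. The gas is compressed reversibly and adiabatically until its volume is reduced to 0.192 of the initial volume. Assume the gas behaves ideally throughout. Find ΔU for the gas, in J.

n = P₁V₁/(RT₁) = 304×22.3/(8.314×314) = 2.60 mol.
Adiabatic: TV^(γ−1) = const ⇒ T₂ = 314×(5.21)^0.400 = 608 K; PV^γ = const ⇒ P₂ = 3060 kPa.
For an ideal gas ΔU = nCvΔT with Cv = (5/2)R = 20.8 J/(mol·K).
ΔU = 2.60×20.8×(608−314) = 15800 J.

15800 J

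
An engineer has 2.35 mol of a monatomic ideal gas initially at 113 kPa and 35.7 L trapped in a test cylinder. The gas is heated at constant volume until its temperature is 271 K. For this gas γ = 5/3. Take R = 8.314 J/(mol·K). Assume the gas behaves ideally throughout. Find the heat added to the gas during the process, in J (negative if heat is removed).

1890 J

T₁ = P₁V₁/(nR) = 113×35.7/(2.35×8.314) = 206 K.
Isochoric: V stays 35.7 L; P/T = const ⇒ T₂ = 271 K, P₂ = 148 kPa.
W = 0 (no volume change).
ΔU = nCvΔT = 2.35×12.5×(271−206) = 1890 J.
Q = ΔU = 1890 J.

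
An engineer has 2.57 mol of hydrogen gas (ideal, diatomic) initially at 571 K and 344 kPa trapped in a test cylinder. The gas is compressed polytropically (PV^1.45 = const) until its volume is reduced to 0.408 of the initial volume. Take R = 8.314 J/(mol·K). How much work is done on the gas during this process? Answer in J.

V₁ = nRT₁/P₁ = 2.57×8.314×571/344 = 35.5 L.
Polytropic n=1.45: T₂ = T₁(V₁/V₂)^(n−1) = 571×(2.45)^0.45 = 855 K; P₂ = P₁(V₁/V₂)^n = 1260 kPa.
W = (P₁V₁−P₂V₂)/(n−1) = (344×35.5−1260×14.5)/0.45 = -13500 J.
Work done on the gas = −W_by = 13500 J.

13500 J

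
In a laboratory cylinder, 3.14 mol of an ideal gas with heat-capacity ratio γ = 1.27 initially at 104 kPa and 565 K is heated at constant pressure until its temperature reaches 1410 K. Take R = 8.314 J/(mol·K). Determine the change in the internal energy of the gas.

81700 J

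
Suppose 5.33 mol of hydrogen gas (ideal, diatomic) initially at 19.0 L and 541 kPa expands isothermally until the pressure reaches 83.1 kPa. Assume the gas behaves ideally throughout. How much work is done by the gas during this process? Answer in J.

T₁ = P₁V₁/(nR) = 541×19.0/(5.33×8.314) = 232 K.
Isothermal: T stays 232 K; PV = const ⇒ V₂ = 124 L, P₂ = 83.1 kPa.
W = nRT ln(V₂/V₁) = 5.33×8.314×232×ln(6.51) = 19300 J.

19300 J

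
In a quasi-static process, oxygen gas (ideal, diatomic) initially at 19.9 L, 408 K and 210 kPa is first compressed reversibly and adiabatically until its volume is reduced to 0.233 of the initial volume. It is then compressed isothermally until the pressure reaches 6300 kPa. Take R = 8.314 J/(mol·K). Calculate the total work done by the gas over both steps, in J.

n = P₁V₁/(RT₁) = 210×19.9/(8.314×408) = 1.23 mol.
Step 1 — Adiabatic: TV^(γ−1) = const ⇒ T₂ = 408×(4.29)^0.400 = 731 K; PV^γ = const ⇒ P₂ = 1610 kPa.
ΔU = nCvΔT = 1.23×20.8×(731−408) = 8260 J.
Q = 0 for an adiabatic process, so W = −ΔU = -8260 J.
State after step 1: P = 1610 kPa, V = 4.64 L, T = 731 K.
Step 2 — Isothermal: T stays 731 K; PV = const ⇒ V₂ = 1.19 L, P₂ = 6300 kPa.
ΔU = 0 (ideal gas, T constant).
W = nRT ln(V₂/V₁) = 1.23×8.314×731×ln(0.256) = -10200 J.
Q = ΔU + W = -10200 J.
Net over both steps: W = -18500 J, Q = -10200 J, ΔU = 8260 J.

-18500 J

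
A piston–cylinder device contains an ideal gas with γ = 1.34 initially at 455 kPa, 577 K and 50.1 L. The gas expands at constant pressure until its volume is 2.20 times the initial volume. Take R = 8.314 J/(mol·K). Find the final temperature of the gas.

Isobaric: P stays 455 kPa; V/T = const ⇒ T₂ = 1270 K, V₂ = 110 L.

1270 K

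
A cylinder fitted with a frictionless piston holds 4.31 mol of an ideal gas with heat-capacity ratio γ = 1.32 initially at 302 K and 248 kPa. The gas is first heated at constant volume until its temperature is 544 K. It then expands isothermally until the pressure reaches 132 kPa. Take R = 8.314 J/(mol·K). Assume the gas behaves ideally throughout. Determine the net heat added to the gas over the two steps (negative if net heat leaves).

V₁ = nRT₁/P₁ = 4.31×8.314×302/248 = 43.6 L.
Step 1 — Isochoric: V stays 43.6 L; P/T = const ⇒ T₂ = 544 K, P₂ = 447 kPa.
W = 0 (no volume change).
ΔU = nCvΔT = 4.31×26.0×(544−302) = 27100 J.
Q = ΔU = 27100 J.
State after step 1: P = 447 kPa, V = 43.6 L, T = 544 K.
Step 2 — Isothermal: T stays 544 K; PV = const ⇒ V₂ = 148 L, P₂ = 132 kPa.
ΔU = 0 (ideal gas, T constant).
W = nRT ln(V₂/V₁) = 4.31×8.314×544×ln(3.38) = 23800 J.
Q = ΔU + W = 23800 J.
Net over both steps: W = 23800 J, Q = 50900 J, ΔU = 27100 J.

50900 J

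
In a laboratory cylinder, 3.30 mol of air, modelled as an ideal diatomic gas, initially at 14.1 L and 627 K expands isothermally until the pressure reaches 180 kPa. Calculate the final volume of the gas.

95.6 L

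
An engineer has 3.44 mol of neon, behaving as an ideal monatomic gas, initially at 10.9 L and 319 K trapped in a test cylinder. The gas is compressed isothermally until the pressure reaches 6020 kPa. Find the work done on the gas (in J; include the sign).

P₁ = nRT₁/V₁ = 3.44×8.314×319/10.9 = 837 kPa.
Isothermal: T stays 319 K; PV = const ⇒ V₂ = 1.52 L, P₂ = 6020 kPa.
W = nRT ln(V₂/V₁) = 3.44×8.314×319×ln(0.139) = -18000 J.
Work done on the gas = −W_by = 18000 J.

18000 J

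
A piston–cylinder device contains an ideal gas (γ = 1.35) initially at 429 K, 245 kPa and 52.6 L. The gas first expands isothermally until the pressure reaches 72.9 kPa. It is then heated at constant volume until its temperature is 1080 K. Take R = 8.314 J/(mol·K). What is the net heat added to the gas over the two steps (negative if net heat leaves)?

71500 J

n = P₁V₁/(RT₁) = 245×52.6/(8.314×429) = 3.61 mol.
Step 1 — Isothermal: T stays 429 K; PV = const ⇒ V₂ = 177 L, P₂ = 72.9 kPa.
ΔU = 0 (ideal gas, T constant).
W = nRT ln(V₂/V₁) = 3.61×8.314×429×ln(3.36) = 15600 J.
Q = ΔU + W = 15600 J.
State after step 1: P = 72.9 kPa, V = 177 L, T = 429 K.
Step 2 — Isochoric: V stays 177 L; P/T = const ⇒ T₂ = 1080 K, P₂ = 184 kPa.
W = 0 (no volume change).
ΔU = nCvΔT = 3.61×23.8×(1080−429) = 55900 J.
Q = ΔU = 55900 J.
Net over both steps: W = 15600 J, Q = 71500 J, ΔU = 55900 J.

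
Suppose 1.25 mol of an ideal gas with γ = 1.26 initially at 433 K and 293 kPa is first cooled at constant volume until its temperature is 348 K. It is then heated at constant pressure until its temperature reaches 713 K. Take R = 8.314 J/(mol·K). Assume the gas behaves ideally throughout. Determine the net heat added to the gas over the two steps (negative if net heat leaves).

15000 J

V₁ = nRT₁/P₁ = 1.25×8.314×433/293 = 15.4 L.
Step 1 — Isochoric: V stays 15.4 L; P/T = const ⇒ T₂ = 348 K, P₂ = 235 kPa.
W = 0 (no volume change).
ΔU = nCvΔT = 1.25×32.0×(348−433) = -3400 J.
Q = ΔU = -3400 J.
State after step 1: P = 235 kPa, V = 15.4 L, T = 348 K.
Step 2 — Isobaric: P stays 235 kPa; V/T = const ⇒ T₂ = 713 K, V₂ = 31.5 L.
W = PΔV = 235×(31.5−15.4) kPa·L = 3790 J.
ΔU = nCvΔT = 1.25×32.0×(713−348) = 14600 J.
Q = ΔU + W = nCpΔT = 18400 J.
Net over both steps: W = 3790 J, Q = 15000 J, ΔU = 11200 J.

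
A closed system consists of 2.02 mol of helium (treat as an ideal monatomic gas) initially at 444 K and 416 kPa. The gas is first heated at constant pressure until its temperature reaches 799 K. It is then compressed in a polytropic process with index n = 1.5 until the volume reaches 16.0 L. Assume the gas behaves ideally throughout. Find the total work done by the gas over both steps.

-5310 J

V₁ = nRT₁/P₁ = 2.02×8.314×444/416 = 17.9 L.
Step 1 — Isobaric: P stays 416 kPa; V/T = const ⇒ T₂ = 799 K, V₂ = 32.3 L.
W = PΔV = 416×(32.3−17.9) kPa·L = 5960 J.
ΔU = nCvΔT = 2.02×12.5×(799−444) = 8940 J.
Q = ΔU + W = nCpΔT = 14900 J.
State after step 1: P = 416 kPa, V = 32.3 L, T = 799 K.
Step 2 — Polytropic n=1.5: T₂ = T₁(V₁/V₂)^(n−1) = 799×(2.02)^0.50 = 1130 K; P₂ = P₁(V₁/V₂)^n = 1190 kPa.
W = (P₁V₁−P₂V₂)/(n−1) = (416×32.3−1190×16.0)/0.50 = -11300 J.
ΔU = nCvΔT = 2.02×12.5×(1130−799) = 8450 J.
Q = ΔU + W = -2820 J.
Net over both steps: W = -5310 J, Q = 12100 J, ΔU = 17400 J.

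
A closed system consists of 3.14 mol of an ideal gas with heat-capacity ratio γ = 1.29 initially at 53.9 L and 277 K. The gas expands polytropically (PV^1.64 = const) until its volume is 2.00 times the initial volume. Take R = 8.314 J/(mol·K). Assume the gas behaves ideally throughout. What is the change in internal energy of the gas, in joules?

-8930 J

P₁ = nRT₁/V₁ = 3.14×8.314×277/53.9 = 134 kPa.
Polytropic n=1.64: T₂ = T₁(V₁/V₂)^(n−1) = 277×(0.500)^0.64 = 178 K; P₂ = P₁(V₁/V₂)^n = 43.0 kPa.
For an ideal gas ΔU = nCvΔT with Cv = R/(γ−1) = 28.7 J/(mol·K).
ΔU = 3.14×28.7×(178−277) = -8930 J.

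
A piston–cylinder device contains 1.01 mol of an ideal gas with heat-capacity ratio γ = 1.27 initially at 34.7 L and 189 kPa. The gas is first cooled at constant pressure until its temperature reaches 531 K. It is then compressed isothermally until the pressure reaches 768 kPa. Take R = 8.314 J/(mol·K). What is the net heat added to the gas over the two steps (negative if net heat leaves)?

-16100 J

T₁ = P₁V₁/(nR) = 189×34.7/(1.01×8.314) = 781 K.
Step 1 — Isobaric: P stays 189 kPa; V/T = const ⇒ T₂ = 531 K, V₂ = 23.6 L.
W = PΔV = 189×(23.6−34.7) kPa·L = -2100 J.
ΔU = nCvΔT = 1.01×30.8×(531−781) = -7780 J.
Q = ΔU + W = nCpΔT = -9880 J.
State after step 1: P = 189 kPa, V = 23.6 L, T = 531 K.
Step 2 — Isothermal: T stays 531 K; PV = const ⇒ V₂ = 5.81 L, P₂ = 768 kPa.
ΔU = 0 (ideal gas, T constant).
W = nRT ln(V₂/V₁) = 1.01×8.314×531×ln(0.246) = -6250 J.
Q = ΔU + W = -6250 J.
Net over both steps: W = -8350 J, Q = -16100 J, ΔU = -7780 J.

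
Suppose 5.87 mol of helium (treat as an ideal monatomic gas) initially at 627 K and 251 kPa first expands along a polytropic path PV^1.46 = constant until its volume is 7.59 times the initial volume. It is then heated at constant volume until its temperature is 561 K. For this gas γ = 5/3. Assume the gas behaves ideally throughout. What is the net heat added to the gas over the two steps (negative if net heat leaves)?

V₁ = nRT₁/P₁ = 5.87×8.314×627/251 = 122 L.
Step 1 — Polytropic n=1.46: T₂ = T₁(V₁/V₂)^(n−1) = 627×(0.132)^0.46 = 247 K; P₂ = P₁(V₁/V₂)^n = 13.0 kPa.
W = (P₁V₁−P₂V₂)/(n−1) = (251×122−13.0×925)/0.46 = 40300 J.
ΔU = nCvΔT = 5.87×12.5×(247−627) = -27800 J.
Q = ΔU + W = 12500 J.
State after step 1: P = 13.0 kPa, V = 925 L, T = 247 K.
Step 2 — Isochoric: V stays 925 L; P/T = const ⇒ T₂ = 561 K, P₂ = 29.6 kPa.
W = 0 (no volume change).
ΔU = nCvΔT = 5.87×12.5×(561−247) = 23000 J.
Q = ΔU = 23000 J.
Net over both steps: W = 40300 J, Q = 35500 J, ΔU = -4830 J.

35500 J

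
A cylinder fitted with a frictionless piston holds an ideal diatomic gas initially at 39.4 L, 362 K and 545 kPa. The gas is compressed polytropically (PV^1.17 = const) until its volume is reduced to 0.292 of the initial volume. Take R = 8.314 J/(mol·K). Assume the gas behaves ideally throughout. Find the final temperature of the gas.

446 K

Polytropic n=1.17: T₂ = T₁(V₁/V₂)^(n−1) = 362×(3.42)^0.17 = 446 K; P₂ = P₁(V₁/V₂)^n = 2300 kPa.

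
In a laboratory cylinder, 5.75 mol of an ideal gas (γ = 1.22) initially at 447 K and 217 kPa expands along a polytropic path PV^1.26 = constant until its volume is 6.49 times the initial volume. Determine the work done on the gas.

-31600 J

V₁ = nRT₁/P₁ = 5.75×8.314×447/217 = 98.5 L.
Polytropic n=1.26: T₂ = T₁(V₁/V₂)^(n−1) = 447×(0.154)^0.26 = 275 K; P₂ = P₁(V₁/V₂)^n = 20.6 kPa.
W = (P₁V₁−P₂V₂)/(n−1) = (217×98.5−20.6×639)/0.26 = 31600 J.
Work done on the gas = −W_by = -31600 J.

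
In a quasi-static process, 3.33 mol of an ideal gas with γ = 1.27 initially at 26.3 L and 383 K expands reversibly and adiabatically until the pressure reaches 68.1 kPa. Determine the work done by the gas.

12400 J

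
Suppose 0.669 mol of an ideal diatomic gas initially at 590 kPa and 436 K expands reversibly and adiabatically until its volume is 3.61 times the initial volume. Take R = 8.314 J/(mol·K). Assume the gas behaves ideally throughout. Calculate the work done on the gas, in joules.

-2430 J

V₁ = nRT₁/P₁ = 0.669×8.314×436/590 = 4.11 L.
Adiabatic: TV^(γ−1) = const ⇒ T₂ = 436×(0.277)^0.400 = 261 K; PV^γ = const ⇒ P₂ = 97.8 kPa.
ΔU = nCvΔT = 0.669×20.8×(261−436) = -2430 J.
Q = 0 for an adiabatic process, so W = −ΔU = 2430 J.
Work done on the gas = −W_by = -2430 J.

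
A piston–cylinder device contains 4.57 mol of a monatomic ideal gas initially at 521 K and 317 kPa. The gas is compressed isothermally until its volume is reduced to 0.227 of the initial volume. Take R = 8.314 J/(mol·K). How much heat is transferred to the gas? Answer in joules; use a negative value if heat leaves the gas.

-29400 J

V₁ = nRT₁/P₁ = 4.57×8.314×521/317 = 62.4 L.
Isothermal: T stays 521 K; PV = const ⇒ V₂ = 14.2 L, P₂ = 1400 kPa.
ΔU = 0 (ideal gas, T constant).
W = nRT ln(V₂/V₁) = 4.57×8.314×521×ln(0.227) = -29400 J.
Q = ΔU + W = -29400 J.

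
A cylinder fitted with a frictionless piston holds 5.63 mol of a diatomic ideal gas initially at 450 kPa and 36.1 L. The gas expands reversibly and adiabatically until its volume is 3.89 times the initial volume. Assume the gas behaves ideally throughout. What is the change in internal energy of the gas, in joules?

-17000 J

T₁ = P₁V₁/(nR) = 450×36.1/(5.63×8.314) = 347 K.
Adiabatic: TV^(γ−1) = const ⇒ T₂ = 347×(0.257)^0.400 = 202 K; PV^γ = const ⇒ P₂ = 67.2 kPa.
For an ideal gas ΔU = nCvΔT with Cv = (5/2)R = 20.8 J/(mol·K).
ΔU = 5.63×20.8×(202−347) = -17000 J.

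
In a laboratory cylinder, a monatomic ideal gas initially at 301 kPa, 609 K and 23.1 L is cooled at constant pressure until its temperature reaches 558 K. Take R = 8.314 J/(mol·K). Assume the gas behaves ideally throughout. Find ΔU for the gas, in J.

-873 J

n = P₁V₁/(RT₁) = 301×23.1/(8.314×609) = 1.37 mol.
Isobaric: P stays 301 kPa; V/T = const ⇒ T₂ = 558 K, V₂ = 21.2 L.
For an ideal gas ΔU = nCvΔT with Cv = (3/2)R = 12.5 J/(mol·K).
ΔU = 1.37×12.5×(558−609) = -873 J.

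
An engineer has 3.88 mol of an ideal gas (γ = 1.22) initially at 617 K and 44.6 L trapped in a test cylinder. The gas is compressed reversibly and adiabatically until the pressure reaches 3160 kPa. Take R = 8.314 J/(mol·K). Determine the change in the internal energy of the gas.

P₁ = nRT₁/V₁ = 3.88×8.314×617/44.6 = 446 kPa.
Adiabatic: T₂/T₁ = (P₂/P₁)^((γ−1)/γ) ⇒ T₂ = 617×(7.08)^0.180 = 878 K; V₂ = 8.96 L.
For an ideal gas ΔU = nCvΔT with Cv = R/(γ−1) = 37.8 J/(mol·K).
ΔU = 3.88×37.8×(878−617) = 38300 J.

38300 J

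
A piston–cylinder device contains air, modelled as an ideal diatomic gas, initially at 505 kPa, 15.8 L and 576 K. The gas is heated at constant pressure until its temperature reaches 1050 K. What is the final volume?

28.8 L

Isobaric: P stays 505 kPa; V/T = const ⇒ T₂ = 1050 K, V₂ = 28.8 L.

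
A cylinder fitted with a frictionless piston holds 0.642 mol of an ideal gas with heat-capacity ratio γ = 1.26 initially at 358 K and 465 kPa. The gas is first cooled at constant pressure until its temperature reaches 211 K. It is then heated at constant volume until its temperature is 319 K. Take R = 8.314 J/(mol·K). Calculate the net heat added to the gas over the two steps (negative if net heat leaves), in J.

-1590 J

V₁ = nRT₁/P₁ = 0.642×8.314×358/465 = 4.11 L.
Step 1 — Isobaric: P stays 465 kPa; V/T = const ⇒ T₂ = 211 K, V₂ = 2.42 L.
W = PΔV = 465×(2.42−4.11) kPa·L = -785 J.
ΔU = nCvΔT = 0.642×32.0×(211−358) = -3020 J.
Q = ΔU + W = nCpΔT = -3800 J.
State after step 1: P = 465 kPa, V = 2.42 L, T = 211 K.
Step 2 — Isochoric: V stays 2.42 L; P/T = const ⇒ T₂ = 319 K, P₂ = 703 kPa.
W = 0 (no volume change).
ΔU = nCvΔT = 0.642×32.0×(319−211) = 2220 J.
Q = ΔU = 2220 J.
Net over both steps: W = -785 J, Q = -1590 J, ΔU = -801 J.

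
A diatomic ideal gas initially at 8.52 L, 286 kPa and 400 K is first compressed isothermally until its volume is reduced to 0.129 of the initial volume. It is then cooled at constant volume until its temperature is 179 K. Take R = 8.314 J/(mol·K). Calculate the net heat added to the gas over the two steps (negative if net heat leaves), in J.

n = P₁V₁/(RT₁) = 286×8.52/(8.314×400) = 0.733 mol.
Step 1 — Isothermal: T stays 400 K; PV = const ⇒ V₂ = 1.10 L, P₂ = 2220 kPa.
ΔU = 0 (ideal gas, T constant).
W = nRT ln(V₂/V₁) = 0.733×8.314×400×ln(0.129) = -4990 J.
Q = ΔU + W = -4990 J.
State after step 1: P = 2220 kPa, V = 1.10 L, T = 400 K.
Step 2 — Isochoric: V stays 1.10 L; P/T = const ⇒ T₂ = 179 K, P₂ = 992 kPa.
W = 0 (no volume change).
ΔU = nCvΔT = 0.733×20.8×(179−400) = -3370 J.
Q = ΔU = -3370 J.
Net over both steps: W = -4990 J, Q = -8360 J, ΔU = -3370 J.

-8360 J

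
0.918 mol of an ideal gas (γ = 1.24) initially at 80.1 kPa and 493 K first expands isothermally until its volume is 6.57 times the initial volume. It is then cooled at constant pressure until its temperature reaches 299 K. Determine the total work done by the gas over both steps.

V₁ = nRT₁/P₁ = 0.918×8.314×493/80.1 = 47.0 L.
Step 1 — Isothermal: T stays 493 K; PV = const ⇒ V₂ = 309 L, P₂ = 12.2 kPa.
ΔU = 0 (ideal gas, T constant).
W = nRT ln(V₂/V₁) = 0.918×8.314×493×ln(6.57) = 7080 J.
Q = ΔU + W = 7080 J.
State after step 1: P = 12.2 kPa, V = 309 L, T = 493 K.
Step 2 — Isobaric: P stays 12.2 kPa; V/T = const ⇒ T₂ = 299 K, V₂ = 187 L.
W = PΔV = 12.2×(187−309) kPa·L = -1480 J.
ΔU = nCvΔT = 0.918×34.6×(299−493) = -6170 J.
Q = ΔU + W = nCpΔT = -7650 J.
Net over both steps: W = 5600 J, Q = -567 J, ΔU = -6170 J.

5600 J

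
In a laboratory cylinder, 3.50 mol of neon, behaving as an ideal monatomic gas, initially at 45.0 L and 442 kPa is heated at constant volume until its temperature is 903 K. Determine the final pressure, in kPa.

T₁ = P₁V₁/(nR) = 442×45.0/(3.50×8.314) = 684 K.
Isochoric: V stays 45.0 L; P/T = const ⇒ T₂ = 903 K, P₂ = 584 kPa.

584 kPa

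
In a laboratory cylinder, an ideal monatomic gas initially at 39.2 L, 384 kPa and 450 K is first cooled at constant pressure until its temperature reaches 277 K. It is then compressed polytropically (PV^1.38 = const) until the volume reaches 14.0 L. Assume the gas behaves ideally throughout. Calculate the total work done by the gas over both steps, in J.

-11400 J

n = P₁V₁/(RT₁) = 384×39.2/(8.314×450) = 4.02 mol.
Step 1 — Isobaric: P stays 384 kPa; V/T = const ⇒ T₂ = 277 K, V₂ = 24.1 L.
W = PΔV = 384×(24.1−39.2) kPa·L = -5790 J.
ΔU = nCvΔT = 4.02×12.5×(277−450) = -8680 J.
Q = ΔU + W = nCpΔT = -14500 J.
State after step 1: P = 384 kPa, V = 24.1 L, T = 277 K.
Step 2 — Polytropic n=1.38: T₂ = T₁(V₁/V₂)^(n−1) = 277×(1.72)^0.38 = 341 K; P₂ = P₁(V₁/V₂)^n = 814 kPa.
W = (P₁V₁−P₂V₂)/(n−1) = (384×24.1−814×14.0)/0.38 = -5600 J.
ΔU = nCvΔT = 4.02×12.5×(341−277) = 3190 J.
Q = ΔU + W = -2410 J.
Net over both steps: W = -11400 J, Q = -16900 J, ΔU = -5490 J.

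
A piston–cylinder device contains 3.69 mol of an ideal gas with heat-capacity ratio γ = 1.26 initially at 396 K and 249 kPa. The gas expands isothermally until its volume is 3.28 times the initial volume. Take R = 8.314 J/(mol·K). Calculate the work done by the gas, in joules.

V₁ = nRT₁/P₁ = 3.69×8.314×396/249 = 48.8 L.
Isothermal: T stays 396 K; PV = const ⇒ V₂ = 160 L, P₂ = 75.9 kPa.
W = nRT ln(V₂/V₁) = 3.69×8.314×396×ln(3.28) = 14400 J.

14400 J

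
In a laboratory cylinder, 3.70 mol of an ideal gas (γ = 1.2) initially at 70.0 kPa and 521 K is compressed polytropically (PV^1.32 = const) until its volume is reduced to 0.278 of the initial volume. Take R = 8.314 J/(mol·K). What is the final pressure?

V₁ = nRT₁/P₁ = 3.70×8.314×521/70.0 = 229 L.
Polytropic n=1.32: T₂ = T₁(V₁/V₂)^(n−1) = 521×(3.60)^0.32 = 785 K; P₂ = P₁(V₁/V₂)^n = 379 kPa.

379 kPa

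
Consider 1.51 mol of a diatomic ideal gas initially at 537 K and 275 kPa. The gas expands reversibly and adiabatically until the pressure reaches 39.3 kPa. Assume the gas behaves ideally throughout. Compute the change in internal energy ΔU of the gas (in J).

-7190 J

V₁ = nRT₁/P₁ = 1.51×8.314×537/275 = 24.5 L.
Adiabatic: T₂/T₁ = (P₂/P₁)^((γ−1)/γ) ⇒ T₂ = 537×(0.143)^0.286 = 308 K; V₂ = 98.4 L.
For an ideal gas ΔU = nCvΔT with Cv = (5/2)R = 20.8 J/(mol·K).
ΔU = 1.51×20.8×(308−537) = -7190 J.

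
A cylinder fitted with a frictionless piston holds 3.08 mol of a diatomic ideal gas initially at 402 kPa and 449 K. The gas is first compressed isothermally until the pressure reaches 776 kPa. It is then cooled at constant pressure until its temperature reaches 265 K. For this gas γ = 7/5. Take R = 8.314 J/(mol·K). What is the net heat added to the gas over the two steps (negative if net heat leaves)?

-24100 J

V₁ = nRT₁/P₁ = 3.08×8.314×449/402 = 28.6 L.
Step 1 — Isothermal: T stays 449 K; PV = const ⇒ V₂ = 14.8 L, P₂ = 776 kPa.
ΔU = 0 (ideal gas, T constant).
W = nRT ln(V₂/V₁) = 3.08×8.314×449×ln(0.518) = -7560 J.
Q = ΔU + W = -7560 J.
State after step 1: P = 776 kPa, V = 14.8 L, T = 449 K.
Step 2 — Isobaric: P stays 776 kPa; V/T = const ⇒ T₂ = 265 K, V₂ = 8.74 L.
W = PΔV = 776×(8.74−14.8) kPa·L = -4710 J.
ΔU = nCvΔT = 3.08×20.8×(265−449) = -11800 J.
Q = ΔU + W = nCpΔT = -16500 J.
Net over both steps: W = -12300 J, Q = -24100 J, ΔU = -11800 J.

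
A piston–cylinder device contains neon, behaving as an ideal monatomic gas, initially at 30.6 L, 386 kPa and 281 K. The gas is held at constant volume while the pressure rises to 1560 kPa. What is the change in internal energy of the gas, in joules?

53900 J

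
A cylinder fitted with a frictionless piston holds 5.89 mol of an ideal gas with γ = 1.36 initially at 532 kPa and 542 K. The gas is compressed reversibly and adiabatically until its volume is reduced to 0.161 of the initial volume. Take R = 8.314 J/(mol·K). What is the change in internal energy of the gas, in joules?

68600 J

V₁ = nRT₁/P₁ = 5.89×8.314×542/532 = 49.9 L.
Adiabatic: TV^(γ−1) = const ⇒ T₂ = 542×(6.21)^0.360 = 1050 K; PV^γ = const ⇒ P₂ = 6380 kPa.
For an ideal gas ΔU = nCvΔT with Cv = R/(γ−1) = 23.1 J/(mol·K).
ΔU = 5.89×23.1×(1050−542) = 68600 J.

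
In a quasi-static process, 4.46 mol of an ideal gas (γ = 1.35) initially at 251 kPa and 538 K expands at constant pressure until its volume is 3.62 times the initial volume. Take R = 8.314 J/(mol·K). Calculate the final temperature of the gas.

V₁ = nRT₁/P₁ = 4.46×8.314×538/251 = 79.5 L.
Isobaric: P stays 251 kPa; V/T = const ⇒ T₂ = 1950 K, V₂ = 288 L.

1950 K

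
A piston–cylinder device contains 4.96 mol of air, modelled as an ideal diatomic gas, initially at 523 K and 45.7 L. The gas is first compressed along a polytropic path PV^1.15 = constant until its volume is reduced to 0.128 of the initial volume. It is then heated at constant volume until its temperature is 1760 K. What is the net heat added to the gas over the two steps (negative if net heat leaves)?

75600 J

P₁ = nRT₁/V₁ = 4.96×8.314×523/45.7 = 472 kPa.
Step 1 — Polytropic n=1.15: T₂ = T₁(V₁/V₂)^(n−1) = 523×(7.81)^0.15 = 712 K; P₂ = P₁(V₁/V₂)^n = 5020 kPa.
W = (P₁V₁−P₂V₂)/(n−1) = (472×45.7−5020×5.85)/0.15 = -51900 J.
ΔU = nCvΔT = 4.96×20.8×(712−523) = 19500 J.
Q = ΔU + W = -32500 J.
State after step 1: P = 5020 kPa, V = 5.85 L, T = 712 K.
Step 2 — Isochoric: V stays 5.85 L; P/T = const ⇒ T₂ = 1760 K, P₂ = 12400 kPa.
W = 0 (no volume change).
ΔU = nCvΔT = 4.96×20.8×(1760−712) = 108000 J.
Q = ΔU = 108000 J.
Net over both steps: W = -51900 J, Q = 75600 J, ΔU = 128000 J.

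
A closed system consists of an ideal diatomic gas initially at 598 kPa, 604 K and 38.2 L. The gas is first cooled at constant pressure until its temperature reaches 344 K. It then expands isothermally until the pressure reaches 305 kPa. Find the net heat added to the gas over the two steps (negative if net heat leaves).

-25700 J

n = P₁V₁/(RT₁) = 598×38.2/(8.314×604) = 4.55 mol.
Step 1 — Isobaric: P stays 598 kPa; V/T = const ⇒ T₂ = 344 K, V₂ = 21.8 L.
W = PΔV = 598×(21.8−38.2) kPa·L = -9830 J.
ΔU = nCvΔT = 4.55×20.8×(344−604) = -24600 J.
Q = ΔU + W = nCpΔT = -34400 J.
State after step 1: P = 598 kPa, V = 21.8 L, T = 344 K.
Step 2 — Isothermal: T stays 344 K; PV = const ⇒ V₂ = 42.7 L, P₂ = 305 kPa.
ΔU = 0 (ideal gas, T constant).
W = nRT ln(V₂/V₁) = 4.55×8.314×344×ln(1.96) = 8760 J.
Q = ΔU + W = 8760 J.
Net over both steps: W = -1070 J, Q = -25700 J, ΔU = -24600 J.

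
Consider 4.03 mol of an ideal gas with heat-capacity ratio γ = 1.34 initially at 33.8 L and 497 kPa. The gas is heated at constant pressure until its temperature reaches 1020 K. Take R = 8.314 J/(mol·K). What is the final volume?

T₁ = P₁V₁/(nR) = 497×33.8/(4.03×8.314) = 501 K.
Isobaric: P stays 497 kPa; V/T = const ⇒ T₂ = 1020 K, V₂ = 68.8 L.

68.8 L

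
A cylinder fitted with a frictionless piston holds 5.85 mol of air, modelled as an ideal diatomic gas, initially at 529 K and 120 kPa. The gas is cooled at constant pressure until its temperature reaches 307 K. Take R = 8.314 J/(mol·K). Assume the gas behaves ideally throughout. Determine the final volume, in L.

124 L

V₁ = nRT₁/P₁ = 5.85×8.314×529/120 = 214 L.
Isobaric: P stays 120 kPa; V/T = const ⇒ T₂ = 307 K, V₂ = 124 L.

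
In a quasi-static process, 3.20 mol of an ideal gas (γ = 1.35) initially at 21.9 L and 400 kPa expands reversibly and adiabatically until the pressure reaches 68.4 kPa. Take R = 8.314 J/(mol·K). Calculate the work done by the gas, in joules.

T₁ = P₁V₁/(nR) = 400×21.9/(3.20×8.314) = 329 K.
Adiabatic: T₂/T₁ = (P₂/P₁)^((γ−1)/γ) ⇒ T₂ = 329×(0.171)^0.259 = 208 K; V₂ = 81.0 L.
ΔU = nCvΔT = 3.20×23.8×(208−329) = -9190 J.
Q = 0 for an adiabatic process, so W = −ΔU = 9190 J.

9190 J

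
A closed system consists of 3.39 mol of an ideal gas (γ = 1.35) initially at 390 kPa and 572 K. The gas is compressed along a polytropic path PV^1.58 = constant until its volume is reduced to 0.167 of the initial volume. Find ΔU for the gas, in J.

84000 J

V₁ = nRT₁/P₁ = 3.39×8.314×572/390 = 41.3 L.
Polytropic n=1.58: T₂ = T₁(V₁/V₂)^(n−1) = 572×(5.99)^0.58 = 1620 K; P₂ = P₁(V₁/V₂)^n = 6590 kPa.
For an ideal gas ΔU = nCvΔT with Cv = R/(γ−1) = 23.8 J/(mol·K).
ΔU = 3.39×23.8×(1620−572) = 84000 J.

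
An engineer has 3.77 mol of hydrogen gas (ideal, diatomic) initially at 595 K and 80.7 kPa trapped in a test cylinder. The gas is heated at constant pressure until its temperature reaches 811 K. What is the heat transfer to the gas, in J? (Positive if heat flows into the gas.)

23700 J

V₁ = nRT₁/P₁ = 3.77×8.314×595/80.7 = 231 L.
Isobaric: P stays 80.7 kPa; V/T = const ⇒ T₂ = 811 K, V₂ = 315 L.
W = PΔV = 80.7×(315−231) kPa·L = 6770 J.
ΔU = nCvΔT = 3.77×20.8×(811−595) = 16900 J.
Q = ΔU + W = nCpΔT = 23700 J.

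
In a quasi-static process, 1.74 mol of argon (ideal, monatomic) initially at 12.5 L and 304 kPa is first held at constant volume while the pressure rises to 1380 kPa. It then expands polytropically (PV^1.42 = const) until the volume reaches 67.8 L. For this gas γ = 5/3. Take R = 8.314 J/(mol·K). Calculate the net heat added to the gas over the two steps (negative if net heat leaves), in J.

T₁ = P₁V₁/(nR) = 304×12.5/(1.74×8.314) = 263 K.
Step 1 — Isochoric: V stays 12.5 L; P/T = const ⇒ T₂ = 1190 K, P₂ = 1380 kPa.
W = 0 (no volume change).
ΔU = nCvΔT = 1.74×12.5×(1190−263) = 20200 J.
Q = ΔU = 20200 J.
State after step 1: P = 1380 kPa, V = 12.5 L, T = 1190 K.
Step 2 — Polytropic n=1.42: T₂ = T₁(V₁/V₂)^(n−1) = 1190×(0.184)^0.42 = 586 K; P₂ = P₁(V₁/V₂)^n = 125 kPa.
W = (P₁V₁−P₂V₂)/(n−1) = (1380×12.5−125×67.8)/0.42 = 20900 J.
ΔU = nCvΔT = 1.74×12.5×(586−1190) = -13200 J.
Q = ΔU + W = 7730 J.
Net over both steps: W = 20900 J, Q = 27900 J, ΔU = 7020 J.

27900 J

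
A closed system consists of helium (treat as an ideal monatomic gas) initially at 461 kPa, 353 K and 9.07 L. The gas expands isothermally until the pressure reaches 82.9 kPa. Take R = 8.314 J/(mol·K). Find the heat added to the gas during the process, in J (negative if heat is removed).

7170 J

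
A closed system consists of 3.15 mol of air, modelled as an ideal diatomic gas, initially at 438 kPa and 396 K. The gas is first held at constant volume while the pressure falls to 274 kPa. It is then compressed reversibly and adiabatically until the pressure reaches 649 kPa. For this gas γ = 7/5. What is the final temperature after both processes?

V₁ = nRT₁/P₁ = 3.15×8.314×396/438 = 23.7 L.
Step 1 — Isochoric: V stays 23.7 L; P/T = const ⇒ T₂ = 248 K, P₂ = 274 kPa.
W = 0 (no volume change).
ΔU = nCvΔT = 3.15×20.8×(248−396) = -9710 J.
Q = ΔU = -9710 J.
State after step 1: P = 274 kPa, V = 23.7 L, T = 248 K.
Step 2 — Adiabatic: T₂/T₁ = (P₂/P₁)^((γ−1)/γ) ⇒ T₂ = 248×(2.37)^0.286 = 317 K; V₂ = 12.8 L.
ΔU = nCvΔT = 3.15×20.8×(317−248) = 4530 J.
Q = 0 for an adiabatic process, so W = −ΔU = -4530 J.
Net over both steps: W = -4530 J, Q = -9710 J, ΔU = -5180 J.

317 K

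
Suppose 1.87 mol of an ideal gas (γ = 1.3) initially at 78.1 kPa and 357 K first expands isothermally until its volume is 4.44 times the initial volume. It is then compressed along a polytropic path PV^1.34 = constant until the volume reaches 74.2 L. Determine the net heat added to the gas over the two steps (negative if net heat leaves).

V₁ = nRT₁/P₁ = 1.87×8.314×357/78.1 = 71.1 L.
Step 1 — Isothermal: T stays 357 K; PV = const ⇒ V₂ = 316 L, P₂ = 17.6 kPa.
ΔU = 0 (ideal gas, T constant).
W = nRT ln(V₂/V₁) = 1.87×8.314×357×ln(4.44) = 8270 J.
Q = ΔU + W = 8270 J.
State after step 1: P = 17.6 kPa, V = 316 L, T = 357 K.
Step 2 — Polytropic n=1.34: T₂ = T₁(V₁/V₂)^(n−1) = 357×(4.25)^0.34 = 584 K; P₂ = P₁(V₁/V₂)^n = 122 kPa.
W = (P₁V₁−P₂V₂)/(n−1) = (17.6×316−122×74.2)/0.34 = -10400 J.
ΔU = nCvΔT = 1.87×27.7×(584−357) = 11800 J.
Q = ΔU + W = 1380 J.
Net over both steps: W = -2110 J, Q = 9660 J, ΔU = 11800 J.

9660 J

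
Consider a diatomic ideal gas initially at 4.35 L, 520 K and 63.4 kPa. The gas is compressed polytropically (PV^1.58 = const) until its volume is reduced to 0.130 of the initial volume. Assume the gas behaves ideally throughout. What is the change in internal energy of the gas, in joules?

n = P₁V₁/(RT₁) = 63.4×4.35/(8.314×520) = 0.0638 mol.
Polytropic n=1.58: T₂ = T₁(V₁/V₂)^(n−1) = 520×(7.69)^0.58 = 1700 K; P₂ = P₁(V₁/V₂)^n = 1590 kPa.
For an ideal gas ΔU = nCvΔT with Cv = (5/2)R = 20.8 J/(mol·K).
ΔU = 0.0638×20.8×(1700−520) = 1560 J.

1560 J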